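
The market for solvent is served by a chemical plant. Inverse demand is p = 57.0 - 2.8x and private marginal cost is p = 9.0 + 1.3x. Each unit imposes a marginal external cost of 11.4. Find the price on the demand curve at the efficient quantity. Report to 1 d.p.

P = 32.0

Social marginal cost = private MC + MEC = 20.4 + 1.3x.
Set SMC = demand: 20.4 + 1.3x = 57.0 - 2.8x → x* = 8.9268.
Consumer price on the demand curve at x*: 57.0 − 2.8×8.9268 = 32.0050.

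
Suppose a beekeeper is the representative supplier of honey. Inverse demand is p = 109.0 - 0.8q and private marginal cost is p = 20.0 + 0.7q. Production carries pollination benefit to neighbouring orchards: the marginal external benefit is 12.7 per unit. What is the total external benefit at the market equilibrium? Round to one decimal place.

Market equilibrium (private): 20.0 + 0.7q = 109.0 - 0.8q → q_m = 59.3333.
Total external benefit = MEB × q_m = 12.7 × 59.3333 = 753.5329.

753.5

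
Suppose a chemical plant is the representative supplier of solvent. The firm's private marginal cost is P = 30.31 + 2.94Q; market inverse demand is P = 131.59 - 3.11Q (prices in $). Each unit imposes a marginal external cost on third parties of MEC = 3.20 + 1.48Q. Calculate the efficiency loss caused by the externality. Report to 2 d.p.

Market equilibrium (private): 30.31 + 2.94Q = 131.59 - 3.11Q → Q_m = 16.7405.
Social marginal cost = private MC + MEC = 33.51 + 4.42Q.
Set SMC = demand: 33.51 + 4.42Q = 131.59 - 3.11Q → Q* = 13.0252.
The welfare-loss triangle has base |Q_m − Q*| and height MEC(Q_m) (the vertical gap between SMC and demand is zero at Q* and MEC at Q_m).
DWL = ½ × 3.7153 × 27.9759 = 51.9694.

DWL = $51.97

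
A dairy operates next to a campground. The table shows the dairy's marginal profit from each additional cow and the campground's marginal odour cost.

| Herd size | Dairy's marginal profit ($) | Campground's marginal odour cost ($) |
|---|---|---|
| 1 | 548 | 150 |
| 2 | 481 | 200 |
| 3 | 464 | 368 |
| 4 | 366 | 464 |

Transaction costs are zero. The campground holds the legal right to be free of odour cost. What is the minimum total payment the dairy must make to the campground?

Efficient level: marginal profit ≥ marginal odour cost through level 3, so k* = 3.
With the campground holding the right, the dairy must at least compensate total damage at k*: 150 + 200 + 368 = 718.

$718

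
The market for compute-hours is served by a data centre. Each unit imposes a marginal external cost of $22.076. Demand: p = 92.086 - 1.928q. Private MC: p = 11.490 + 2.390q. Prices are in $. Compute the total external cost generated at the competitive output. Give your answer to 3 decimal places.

Market equilibrium (private): 11.490 + 2.390q = 92.086 - 1.928q → q_m = 18.6651.
Total external cost = MEC × q_m = 22.076 × 18.6651 = 412.0507.

$412.051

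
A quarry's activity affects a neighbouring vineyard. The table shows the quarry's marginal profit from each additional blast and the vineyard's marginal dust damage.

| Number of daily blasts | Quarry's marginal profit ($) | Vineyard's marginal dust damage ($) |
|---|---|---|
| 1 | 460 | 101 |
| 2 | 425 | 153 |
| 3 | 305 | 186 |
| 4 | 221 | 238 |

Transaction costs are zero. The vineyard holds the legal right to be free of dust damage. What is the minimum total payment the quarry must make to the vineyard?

$440

Efficient level: marginal profit ≥ marginal dust damage through level 3, so k* = 3.
With the vineyard holding the right, the quarry must at least compensate total damage at k*: 101 + 153 + 186 = 440.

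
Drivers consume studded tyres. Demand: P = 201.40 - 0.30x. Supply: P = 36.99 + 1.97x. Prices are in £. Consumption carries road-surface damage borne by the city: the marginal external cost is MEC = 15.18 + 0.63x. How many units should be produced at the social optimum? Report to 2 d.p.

x* = 51.46

Social marginal benefit = demand − MEC = 186.22 - 0.93x.
Set SMB = MC: 186.22 - 0.93x = 36.99 + 1.97x → x* = 51.4586.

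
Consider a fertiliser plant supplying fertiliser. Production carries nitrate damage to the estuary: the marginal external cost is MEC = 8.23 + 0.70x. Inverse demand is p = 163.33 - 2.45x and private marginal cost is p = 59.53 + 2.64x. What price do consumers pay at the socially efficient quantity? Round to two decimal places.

P = 122.89

Social marginal cost = private MC + MEC = 67.76 + 3.34x.
Set SMC = demand: 67.76 + 3.34x = 163.33 - 2.45x → x* = 16.5060.
Consumer price on the demand curve at x*: 163.33 − 2.45×16.5060 = 122.8903.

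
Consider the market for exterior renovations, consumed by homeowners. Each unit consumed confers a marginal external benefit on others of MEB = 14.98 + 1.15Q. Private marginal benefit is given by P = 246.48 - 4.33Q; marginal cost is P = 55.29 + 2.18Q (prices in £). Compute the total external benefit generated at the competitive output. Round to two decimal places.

Market equilibrium (private): 55.29 + 2.18Q = 246.48 - 4.33Q → Q_m = 29.3687.
Total external benefit = ∫₀^{Q_m} (14.98 + 1.15Q) dQ = 14.98×29.3687 + ½×1.15×29.3687² = 935.8924.

£935.89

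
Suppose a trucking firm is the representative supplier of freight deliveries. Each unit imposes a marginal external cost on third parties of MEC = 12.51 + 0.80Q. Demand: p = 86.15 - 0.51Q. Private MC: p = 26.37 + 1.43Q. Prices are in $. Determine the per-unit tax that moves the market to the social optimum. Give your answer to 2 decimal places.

Social marginal cost = private MC + MEC = 38.88 + 2.23Q.
Set SMC = demand: 38.88 + 2.23Q = 86.15 - 0.51Q → Q* = 17.2518.
The Pigouvian tax equals MEC at Q*: 12.51 + 0.80×17.2518 = 26.3114.

tax = $26.31 per unit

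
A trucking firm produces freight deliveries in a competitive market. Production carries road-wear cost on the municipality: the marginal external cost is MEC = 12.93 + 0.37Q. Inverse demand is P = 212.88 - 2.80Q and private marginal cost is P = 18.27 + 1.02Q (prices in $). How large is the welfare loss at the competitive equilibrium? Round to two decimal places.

DWL = $120.52

Market equilibrium (private): 18.27 + 1.02Q = 212.88 - 2.80Q → Q_m = 50.9450.
Social marginal cost = private MC + MEC = 31.20 + 1.39Q.
Set SMC = demand: 31.20 + 1.39Q = 212.88 - 2.80Q → Q* = 43.3604.
Between Q* and Q_m the wedge SMC − demand runs linearly from 0 to MEC(Q_m), so the loss is a triangle.
DWL = ½ × 7.5846 × 31.7797 = 120.5182.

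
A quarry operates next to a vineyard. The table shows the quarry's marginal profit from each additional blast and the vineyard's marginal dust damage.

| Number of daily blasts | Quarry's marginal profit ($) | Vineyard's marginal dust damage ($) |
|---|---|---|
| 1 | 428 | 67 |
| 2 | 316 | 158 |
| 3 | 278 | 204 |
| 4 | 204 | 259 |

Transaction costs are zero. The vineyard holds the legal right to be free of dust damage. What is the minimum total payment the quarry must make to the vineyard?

$429

Efficient level: marginal profit ≥ marginal dust damage through level 3, so k* = 3.
With the vineyard holding the right, the quarry must at least compensate total damage at k*: 67 + 158 + 204 = 429.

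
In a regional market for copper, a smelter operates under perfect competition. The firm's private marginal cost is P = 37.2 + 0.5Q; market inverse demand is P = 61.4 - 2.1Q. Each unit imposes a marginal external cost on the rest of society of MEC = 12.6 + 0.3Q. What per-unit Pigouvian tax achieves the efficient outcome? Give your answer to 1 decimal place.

Social marginal cost = private MC + MEC = 49.8 + 0.8Q.
Set SMC = demand: 49.8 + 0.8Q = 61.4 - 2.1Q → Q* = 4.0000.
The Pigouvian tax equals MEC at Q*: 12.6 + 0.3×4.0000 = 13.8000.

tax = 13.8 per unit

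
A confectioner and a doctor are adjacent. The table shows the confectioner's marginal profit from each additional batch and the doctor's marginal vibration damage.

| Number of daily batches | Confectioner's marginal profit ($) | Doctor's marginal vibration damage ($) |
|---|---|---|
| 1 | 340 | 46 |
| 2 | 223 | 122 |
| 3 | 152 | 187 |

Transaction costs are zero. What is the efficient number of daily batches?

Bargaining reaches the level where marginal profit last exceeds marginal vibration damage.
That holds through level 2 (223 ≥ 122) but not at 3 (152 < 187).

2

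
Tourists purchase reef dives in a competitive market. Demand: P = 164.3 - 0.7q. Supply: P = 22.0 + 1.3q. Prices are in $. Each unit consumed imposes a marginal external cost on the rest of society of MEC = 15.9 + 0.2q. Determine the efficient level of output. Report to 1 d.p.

Social marginal benefit = demand − MEC = 148.4 - 0.9q.
Set SMB = MC: 148.4 - 0.9q = 22.0 + 1.3q → q* = 57.4545.

q* = 57.5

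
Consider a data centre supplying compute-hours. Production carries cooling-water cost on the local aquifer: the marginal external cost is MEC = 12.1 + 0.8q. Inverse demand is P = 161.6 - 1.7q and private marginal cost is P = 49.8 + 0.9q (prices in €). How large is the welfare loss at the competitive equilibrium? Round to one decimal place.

DWL = €318.0

Market equilibrium (private): 49.8 + 0.9q = 161.6 - 1.7q → q_m = 43.0000.
Social marginal cost = private MC + MEC = 61.9 + 1.7q.
Set SMC = demand: 61.9 + 1.7q = 161.6 - 1.7q → q* = 29.3235.
The welfare-loss triangle has base |q_m − q*| and height MEC(q_m) (the vertical gap between SMC and demand is zero at q* and MEC at q_m).
DWL = ½ × 13.6765 × 46.5000 = 317.9786.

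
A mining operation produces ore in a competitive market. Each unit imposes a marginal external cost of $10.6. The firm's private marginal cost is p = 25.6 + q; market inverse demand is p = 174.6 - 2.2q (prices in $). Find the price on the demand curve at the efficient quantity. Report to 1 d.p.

P = $79.5

Social marginal cost = private MC + MEC = 36.2 + q.
Set SMC = demand: 36.2 + q = 174.6 - 2.2q → q* = 43.2500.
Consumer price on the demand curve at q*: 174.6 − 2.2×43.2500 = 79.4500.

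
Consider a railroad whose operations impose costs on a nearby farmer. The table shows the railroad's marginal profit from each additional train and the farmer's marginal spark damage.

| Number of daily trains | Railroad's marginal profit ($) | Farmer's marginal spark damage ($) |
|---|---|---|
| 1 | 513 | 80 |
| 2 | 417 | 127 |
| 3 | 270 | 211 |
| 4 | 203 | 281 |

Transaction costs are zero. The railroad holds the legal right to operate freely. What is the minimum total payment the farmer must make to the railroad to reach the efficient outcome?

$203

Left alone the railroad would choose level 4 (marginal profit stays positive).
Efficient level: k* = 3 (marginal profit ≥ marginal spark damage through 3).
The farmer must at least cover the railroad's forgone profit from cutting 4→3: 203 = 203.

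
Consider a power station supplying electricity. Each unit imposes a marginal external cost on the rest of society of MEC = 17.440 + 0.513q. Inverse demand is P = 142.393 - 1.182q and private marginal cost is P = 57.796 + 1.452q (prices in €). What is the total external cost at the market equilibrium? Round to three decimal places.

€824.711

Market equilibrium (private): 57.796 + 1.452q = 142.393 - 1.182q → q_m = 32.1173.
Total external cost = ∫₀^{q_m} (17.440 + 0.513q) dq = 17.440×32.1173 + ½×0.513×32.1173² = 824.7108.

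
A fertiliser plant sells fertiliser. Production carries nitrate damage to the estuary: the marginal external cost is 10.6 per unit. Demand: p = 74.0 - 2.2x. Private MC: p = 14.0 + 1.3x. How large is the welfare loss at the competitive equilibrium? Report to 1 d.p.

Market equilibrium (private): 14.0 + 1.3x = 74.0 - 2.2x → x_m = 17.1429.
Social marginal cost = private MC + MEC = 24.6 + 1.3x.
Set SMC = demand: 24.6 + 1.3x = 74.0 - 2.2x → x* = 14.1143.
The loss is the area between SMC and demand from x* to x_m; with linear curves that's a triangle of height MEC(x_m).
DWL = ½ × 3.0286 × 10.6000 = 16.0516.

DWL = 16.1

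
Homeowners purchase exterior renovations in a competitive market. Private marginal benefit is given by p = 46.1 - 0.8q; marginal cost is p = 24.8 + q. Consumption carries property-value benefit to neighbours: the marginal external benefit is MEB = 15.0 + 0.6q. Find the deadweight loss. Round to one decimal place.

DWL = 203.5

Market equilibrium (private): 24.8 + q = 46.1 - 0.8q → q_m = 11.8333.
Social marginal benefit = demand + MEB = 61.1 - 0.2q.
Set SMB = MC: 61.1 - 0.2q = 24.8 + q → q* = 30.2500.
Height of the DWL triangle at q_m is SMB(q_m) − MC(q_m) = MEB(q_m) = 22.1000.
DWL = ½ × 18.4167 × 22.1000 = 203.5045.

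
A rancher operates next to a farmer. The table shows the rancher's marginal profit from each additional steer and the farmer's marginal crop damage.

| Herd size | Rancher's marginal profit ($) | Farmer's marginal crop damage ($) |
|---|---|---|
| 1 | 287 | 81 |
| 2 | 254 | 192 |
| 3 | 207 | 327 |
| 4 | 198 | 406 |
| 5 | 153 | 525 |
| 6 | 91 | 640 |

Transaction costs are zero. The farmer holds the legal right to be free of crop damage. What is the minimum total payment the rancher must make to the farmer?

$273

Efficient level: marginal profit ≥ marginal crop damage through level 2, so k* = 2.
With the farmer holding the right, the rancher must at least compensate total damage at k*: 81 + 192 = 273.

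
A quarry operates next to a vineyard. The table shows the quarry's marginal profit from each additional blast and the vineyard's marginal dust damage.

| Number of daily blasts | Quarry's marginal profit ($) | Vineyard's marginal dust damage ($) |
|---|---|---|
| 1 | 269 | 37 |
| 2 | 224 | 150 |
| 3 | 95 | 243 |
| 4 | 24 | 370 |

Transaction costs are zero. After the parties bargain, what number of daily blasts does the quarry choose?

Bargaining reaches the level where marginal profit last exceeds marginal dust damage.
That holds through level 2 (224 ≥ 150) but not at 3 (95 < 243).

2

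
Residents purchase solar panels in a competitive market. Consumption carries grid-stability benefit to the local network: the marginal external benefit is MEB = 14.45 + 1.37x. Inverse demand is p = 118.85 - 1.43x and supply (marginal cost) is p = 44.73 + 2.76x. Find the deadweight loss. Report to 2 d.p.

DWL = 265.34

Market equilibrium (private): 44.73 + 2.76x = 118.85 - 1.43x → x_m = 17.6897.
Social marginal benefit = demand + MEB = 133.30 - 0.06x.
Set SMB = MC: 133.30 - 0.06x = 44.73 + 2.76x → x* = 31.4078.
Height of the DWL triangle at x_m is SMB(x_m) − MC(x_m) = MEB(x_m) = 38.6849.
DWL = ½ × 13.7181 × 38.6849 = 265.3417.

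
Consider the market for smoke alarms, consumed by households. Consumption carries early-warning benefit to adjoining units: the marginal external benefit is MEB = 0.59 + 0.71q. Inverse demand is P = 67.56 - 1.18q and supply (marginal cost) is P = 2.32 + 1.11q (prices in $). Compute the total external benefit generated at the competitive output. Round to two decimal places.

Market equilibrium (private): 2.32 + 1.11q = 67.56 - 1.18q → q_m = 28.4891.
Total external benefit = ∫₀^{q_m} (0.59 + 0.71q) dq = 0.59×28.4891 + ½×0.71×28.4891² = 304.9368.

$304.94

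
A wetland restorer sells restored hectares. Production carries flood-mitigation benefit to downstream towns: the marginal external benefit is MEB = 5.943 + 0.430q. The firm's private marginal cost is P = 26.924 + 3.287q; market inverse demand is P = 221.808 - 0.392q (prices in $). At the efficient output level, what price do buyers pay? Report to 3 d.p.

P = $197.578

Social marginal cost = private MC − MEB = 20.981 + 2.857q.
Set SMC = demand: 20.981 + 2.857q = 221.808 - 0.392q → q* = 61.8119.
Consumer price on the demand curve at q*: 221.808 − 0.392×61.8119 = 197.5777.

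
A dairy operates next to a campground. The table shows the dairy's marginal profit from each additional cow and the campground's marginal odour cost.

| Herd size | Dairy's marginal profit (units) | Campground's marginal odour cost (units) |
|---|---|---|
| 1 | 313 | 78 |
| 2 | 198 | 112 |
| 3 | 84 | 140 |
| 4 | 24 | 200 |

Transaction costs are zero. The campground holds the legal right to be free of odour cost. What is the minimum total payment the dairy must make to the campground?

190

Efficient level: marginal profit ≥ marginal odour cost through level 2, so k* = 2.
With the campground holding the right, the dairy must at least compensate total damage at k*: 78 + 112 = 190.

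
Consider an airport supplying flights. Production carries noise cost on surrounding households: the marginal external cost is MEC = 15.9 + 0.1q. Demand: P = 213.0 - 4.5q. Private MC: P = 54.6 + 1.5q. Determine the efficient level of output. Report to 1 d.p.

q* = 23.4

Social marginal cost = private MC + MEC = 70.5 + 1.6q.
Set SMC = demand: 70.5 + 1.6q = 213.0 - 4.5q → q* = 23.3607.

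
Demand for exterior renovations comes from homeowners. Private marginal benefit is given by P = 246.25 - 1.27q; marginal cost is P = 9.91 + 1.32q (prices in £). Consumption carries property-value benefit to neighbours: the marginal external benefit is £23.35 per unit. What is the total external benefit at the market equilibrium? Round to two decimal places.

Market equilibrium (private): 9.91 + 1.32q = 246.25 - 1.27q → q_m = 91.2510.
Total external benefit = MEB × q_m = 23.35 × 91.2510 = 2130.7109.

£2130.71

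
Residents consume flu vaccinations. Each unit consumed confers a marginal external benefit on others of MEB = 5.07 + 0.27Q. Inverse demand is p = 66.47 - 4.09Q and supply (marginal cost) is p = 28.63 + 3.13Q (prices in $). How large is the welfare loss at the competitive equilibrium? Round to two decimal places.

Market equilibrium (private): 28.63 + 3.13Q = 66.47 - 4.09Q → Q_m = 5.2410.
Social marginal benefit = demand + MEB = 71.54 - 3.82Q.
Set SMB = MC: 71.54 - 3.82Q = 28.63 + 3.13Q → Q* = 6.1741.
The loss is the area between SMB and MC from Q* to Q_m; with linear curves that's a triangle of height MEB(Q_m).
DWL = ½ × 0.9331 × 6.4851 = 3.0256.

DWL = $3.03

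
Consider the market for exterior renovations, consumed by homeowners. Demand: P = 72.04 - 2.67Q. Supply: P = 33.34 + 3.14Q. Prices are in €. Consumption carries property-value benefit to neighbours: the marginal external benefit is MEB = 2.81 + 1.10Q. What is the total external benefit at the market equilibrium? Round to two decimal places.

€43.12

Market equilibrium (private): 33.34 + 3.14Q = 72.04 - 2.67Q → Q_m = 6.6609.
Total external benefit = ∫₀^{Q_m} (2.81 + 1.10Q) dQ = 2.81×6.6609 + ½×1.10×6.6609² = 43.1193.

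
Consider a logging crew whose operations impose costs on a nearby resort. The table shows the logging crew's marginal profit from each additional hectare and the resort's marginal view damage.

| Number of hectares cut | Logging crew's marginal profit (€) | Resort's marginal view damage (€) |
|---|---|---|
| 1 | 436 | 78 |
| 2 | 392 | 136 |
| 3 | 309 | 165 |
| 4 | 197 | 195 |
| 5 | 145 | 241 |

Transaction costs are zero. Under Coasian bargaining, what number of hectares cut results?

Bargaining reaches the level where marginal profit last exceeds marginal view damage.
That holds through level 4 (197 ≥ 195) but not at 5 (145 < 241).

4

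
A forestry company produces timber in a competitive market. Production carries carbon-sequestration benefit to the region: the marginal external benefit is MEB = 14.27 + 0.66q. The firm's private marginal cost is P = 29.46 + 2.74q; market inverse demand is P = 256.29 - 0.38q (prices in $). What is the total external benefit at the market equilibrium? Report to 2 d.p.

Market equilibrium (private): 29.46 + 2.74q = 256.29 - 0.38q → q_m = 72.7019.
Total external benefit = ∫₀^{q_m} (14.27 + 0.66q) dq = 14.27×72.7019 + ½×0.66×72.7019² = 2781.6930.

$2781.69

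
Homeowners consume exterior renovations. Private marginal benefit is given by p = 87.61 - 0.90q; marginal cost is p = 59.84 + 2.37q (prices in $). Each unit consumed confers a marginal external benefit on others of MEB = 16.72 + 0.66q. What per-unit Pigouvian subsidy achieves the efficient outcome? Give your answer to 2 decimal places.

Social marginal benefit = demand + MEB = 104.33 - 0.24q.
Set SMB = MC: 104.33 - 0.24q = 59.84 + 2.37q → q* = 17.0460.
The Pigouvian subsidy equals MEB at q*: 16.72 + 0.66×17.0460 = 27.9704.

subsidy = $27.97 per unit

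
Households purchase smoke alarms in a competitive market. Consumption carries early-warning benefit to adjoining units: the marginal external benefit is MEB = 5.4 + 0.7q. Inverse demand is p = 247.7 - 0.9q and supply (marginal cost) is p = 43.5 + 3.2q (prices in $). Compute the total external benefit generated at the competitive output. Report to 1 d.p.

Market equilibrium (private): 43.5 + 3.2q = 247.7 - 0.9q → q_m = 49.8049.
Total external benefit = ∫₀^{q_m} (5.4 + 0.7q) dq = 5.4×49.8049 + ½×0.7×49.8049² = 1137.1313.

$1137.1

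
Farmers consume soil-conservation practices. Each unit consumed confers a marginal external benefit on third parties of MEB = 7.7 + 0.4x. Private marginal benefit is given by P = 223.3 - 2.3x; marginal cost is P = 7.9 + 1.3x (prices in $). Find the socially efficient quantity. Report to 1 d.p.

Social marginal benefit = demand + MEB = 231.0 - 1.9x.
Set SMB = MC: 231.0 - 1.9x = 7.9 + 1.3x → x* = 69.7188.

x* = 69.7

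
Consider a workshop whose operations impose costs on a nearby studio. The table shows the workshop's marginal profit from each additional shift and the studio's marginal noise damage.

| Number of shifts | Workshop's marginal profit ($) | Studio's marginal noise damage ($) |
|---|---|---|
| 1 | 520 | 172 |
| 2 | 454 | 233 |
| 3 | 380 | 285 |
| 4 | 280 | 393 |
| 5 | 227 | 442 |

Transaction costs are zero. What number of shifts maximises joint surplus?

3

Bargaining reaches the level where marginal profit last exceeds marginal noise damage.
That holds through level 3 (380 ≥ 285) but not at 4 (280 < 393).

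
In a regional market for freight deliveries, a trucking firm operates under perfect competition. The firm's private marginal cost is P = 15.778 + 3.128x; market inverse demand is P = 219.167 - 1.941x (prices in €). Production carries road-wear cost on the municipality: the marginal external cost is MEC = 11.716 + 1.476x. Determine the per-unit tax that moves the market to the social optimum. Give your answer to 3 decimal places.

Social marginal cost = private MC + MEC = 27.494 + 4.604x.
Set SMC = demand: 27.494 + 4.604x = 219.167 - 1.941x → x* = 29.2854.
The Pigouvian tax equals MEC at x*: 11.716 + 1.476×29.2854 = 54.9413.

tax = €54.941 per unit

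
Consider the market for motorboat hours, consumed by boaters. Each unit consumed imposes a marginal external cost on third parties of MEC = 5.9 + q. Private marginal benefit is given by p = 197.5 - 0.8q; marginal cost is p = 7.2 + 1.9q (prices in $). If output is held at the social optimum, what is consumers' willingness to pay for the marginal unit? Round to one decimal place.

P = $157.6

Social marginal benefit = demand − MEC = 191.6 - 1.8q.
Set SMB = MC: 191.6 - 1.8q = 7.2 + 1.9q → q* = 49.8378.
Consumer price on the demand curve at q*: 197.5 − 0.8×49.8378 = 157.6298.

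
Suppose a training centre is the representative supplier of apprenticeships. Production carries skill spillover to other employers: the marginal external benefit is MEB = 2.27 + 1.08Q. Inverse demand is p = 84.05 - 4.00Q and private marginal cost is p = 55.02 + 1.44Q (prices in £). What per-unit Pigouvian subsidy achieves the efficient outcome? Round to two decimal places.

subsidy = £10.02 per unit

Social marginal cost = private MC − MEB = 52.75 + 0.36Q.
Set SMC = demand: 52.75 + 0.36Q = 84.05 - 4.00Q → Q* = 7.1789.
The Pigouvian subsidy equals MEB at Q*: 2.27 + 1.08×7.1789 = 10.0232.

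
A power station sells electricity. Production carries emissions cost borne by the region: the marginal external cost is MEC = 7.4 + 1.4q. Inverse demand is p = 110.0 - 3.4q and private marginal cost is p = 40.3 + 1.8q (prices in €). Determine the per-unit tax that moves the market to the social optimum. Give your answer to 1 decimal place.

Social marginal cost = private MC + MEC = 47.7 + 3.2q.
Set SMC = demand: 47.7 + 3.2q = 110.0 - 3.4q → q* = 9.4394.
The Pigouvian tax equals MEC at q*: 7.4 + 1.4×9.4394 = 20.6152.

tax = €20.6 per unit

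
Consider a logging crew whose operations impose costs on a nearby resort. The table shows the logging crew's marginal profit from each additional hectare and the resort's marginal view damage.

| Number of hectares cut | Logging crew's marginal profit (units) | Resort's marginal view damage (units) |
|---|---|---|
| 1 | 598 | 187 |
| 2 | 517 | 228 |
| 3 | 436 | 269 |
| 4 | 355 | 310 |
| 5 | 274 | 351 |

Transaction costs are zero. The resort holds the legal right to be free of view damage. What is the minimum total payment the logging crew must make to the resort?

Efficient level: marginal profit ≥ marginal view damage through level 4, so k* = 4.
With the resort holding the right, the logging crew must at least compensate total damage at k*: 187 + 228 + 269 + 310 = 994.

994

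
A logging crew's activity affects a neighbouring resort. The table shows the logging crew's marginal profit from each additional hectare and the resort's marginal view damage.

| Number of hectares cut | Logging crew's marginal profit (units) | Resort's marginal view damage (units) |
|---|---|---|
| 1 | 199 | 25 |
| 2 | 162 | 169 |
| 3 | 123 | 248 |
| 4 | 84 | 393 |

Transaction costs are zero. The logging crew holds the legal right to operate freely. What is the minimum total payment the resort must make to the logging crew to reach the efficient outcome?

369

Left alone the logging crew would choose level 4 (marginal profit stays positive).
Efficient level: k* = 1 (marginal profit ≥ marginal view damage through 1).
The resort must at least cover the logging crew's forgone profit from cutting 4→1: 162 + 123 + 84 = 369.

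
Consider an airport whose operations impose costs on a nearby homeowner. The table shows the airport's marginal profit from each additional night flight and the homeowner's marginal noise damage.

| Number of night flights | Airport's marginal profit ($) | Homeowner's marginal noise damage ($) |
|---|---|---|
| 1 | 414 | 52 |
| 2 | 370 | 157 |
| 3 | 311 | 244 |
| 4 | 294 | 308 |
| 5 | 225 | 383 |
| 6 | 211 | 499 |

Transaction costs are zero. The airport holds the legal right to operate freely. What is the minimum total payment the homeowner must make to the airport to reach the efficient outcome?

Left alone the airport would choose level 6 (marginal profit stays positive).
Efficient level: k* = 3 (marginal profit ≥ marginal noise damage through 3).
The homeowner must at least cover the airport's forgone profit from cutting 6→3: 294 + 225 + 211 = 730.

$730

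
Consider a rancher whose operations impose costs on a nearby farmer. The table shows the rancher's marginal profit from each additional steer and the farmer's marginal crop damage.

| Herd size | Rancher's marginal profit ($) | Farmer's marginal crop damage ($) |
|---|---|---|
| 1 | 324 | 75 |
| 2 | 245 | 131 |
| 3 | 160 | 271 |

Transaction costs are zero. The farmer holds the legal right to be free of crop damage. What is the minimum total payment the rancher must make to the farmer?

Efficient level: marginal profit ≥ marginal crop damage through level 2, so k* = 2.
With the farmer holding the right, the rancher must at least compensate total damage at k*: 75 + 131 = 206.

$206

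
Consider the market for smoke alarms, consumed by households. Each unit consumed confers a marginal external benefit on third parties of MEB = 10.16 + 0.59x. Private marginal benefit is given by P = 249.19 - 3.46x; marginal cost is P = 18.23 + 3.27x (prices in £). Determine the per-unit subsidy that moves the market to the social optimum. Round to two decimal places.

subsidy = £33.33 per unit

Social marginal benefit = demand + MEB = 259.35 - 2.87x.
Set SMB = MC: 259.35 - 2.87x = 18.23 + 3.27x → x* = 39.2704.
The Pigouvian subsidy equals MEB at x*: 10.16 + 0.59×39.2704 = 33.3295.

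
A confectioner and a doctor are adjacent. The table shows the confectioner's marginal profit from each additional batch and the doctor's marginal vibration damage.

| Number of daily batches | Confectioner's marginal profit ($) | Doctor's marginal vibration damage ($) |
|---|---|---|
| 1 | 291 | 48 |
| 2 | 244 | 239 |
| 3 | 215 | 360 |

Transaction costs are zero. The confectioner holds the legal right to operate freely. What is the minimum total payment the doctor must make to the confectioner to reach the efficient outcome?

$215

Left alone the confectioner would choose level 3 (marginal profit stays positive).
Efficient level: k* = 2 (marginal profit ≥ marginal vibration damage through 2).
The doctor must at least cover the confectioner's forgone profit from cutting 3→2: 215 = 215.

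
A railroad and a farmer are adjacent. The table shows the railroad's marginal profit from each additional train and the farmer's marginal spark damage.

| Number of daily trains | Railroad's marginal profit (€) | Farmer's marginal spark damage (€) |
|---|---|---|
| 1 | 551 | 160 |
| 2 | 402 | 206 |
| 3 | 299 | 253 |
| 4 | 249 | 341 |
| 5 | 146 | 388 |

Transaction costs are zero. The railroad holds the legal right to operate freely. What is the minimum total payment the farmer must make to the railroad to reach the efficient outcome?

€395

Left alone the railroad would choose level 5 (marginal profit stays positive).
Efficient level: k* = 3 (marginal profit ≥ marginal spark damage through 3).
The farmer must at least cover the railroad's forgone profit from cutting 5→3: 249 + 146 = 395.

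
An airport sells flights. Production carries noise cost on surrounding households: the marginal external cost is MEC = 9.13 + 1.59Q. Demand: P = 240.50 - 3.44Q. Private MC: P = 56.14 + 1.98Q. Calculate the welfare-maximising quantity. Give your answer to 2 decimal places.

Q* = 25.00

Social marginal cost = private MC + MEC = 65.27 + 3.57Q.
Set SMC = demand: 65.27 + 3.57Q = 240.50 - 3.44Q → Q* = 24.9971.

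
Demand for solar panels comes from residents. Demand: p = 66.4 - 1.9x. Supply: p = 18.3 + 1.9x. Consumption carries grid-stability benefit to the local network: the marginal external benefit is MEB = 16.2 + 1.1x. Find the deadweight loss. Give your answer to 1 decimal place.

DWL = 168.0

Market equilibrium (private): 18.3 + 1.9x = 66.4 - 1.9x → x_m = 12.6579.
Social marginal benefit = demand + MEB = 82.6 - 0.8x.
Set SMB = MC: 82.6 - 0.8x = 18.3 + 1.9x → x* = 23.8148.
Height of the DWL triangle at x_m is SMB(x_m) − MC(x_m) = MEB(x_m) = 30.1237.
DWL = ½ × 11.1569 × 30.1237 = 168.0436.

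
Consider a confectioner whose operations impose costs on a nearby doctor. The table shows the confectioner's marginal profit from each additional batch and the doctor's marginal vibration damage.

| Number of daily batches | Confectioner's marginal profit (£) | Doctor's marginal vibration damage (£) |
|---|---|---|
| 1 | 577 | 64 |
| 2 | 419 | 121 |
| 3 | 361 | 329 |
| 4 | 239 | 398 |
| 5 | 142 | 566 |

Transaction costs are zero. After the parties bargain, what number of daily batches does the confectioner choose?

Bargaining reaches the level where marginal profit last exceeds marginal vibration damage.
That holds through level 3 (361 ≥ 329) but not at 4 (239 < 398).

3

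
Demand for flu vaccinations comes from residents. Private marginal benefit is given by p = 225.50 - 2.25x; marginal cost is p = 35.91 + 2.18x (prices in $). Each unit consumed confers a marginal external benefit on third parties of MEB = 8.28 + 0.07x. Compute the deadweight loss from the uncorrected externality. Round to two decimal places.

DWL = $14.58

Market equilibrium (private): 35.91 + 2.18x = 225.50 - 2.25x → x_m = 42.7968.
Social marginal benefit = demand + MEB = 233.78 - 2.18x.
Set SMB = MC: 233.78 - 2.18x = 35.91 + 2.18x → x* = 45.3830.
Between x* and x_m the wedge SMB − MC runs linearly from 0 to MEB(x_m), so the loss is a triangle.
DWL = ½ × 2.5862 × 11.2758 = 14.5807.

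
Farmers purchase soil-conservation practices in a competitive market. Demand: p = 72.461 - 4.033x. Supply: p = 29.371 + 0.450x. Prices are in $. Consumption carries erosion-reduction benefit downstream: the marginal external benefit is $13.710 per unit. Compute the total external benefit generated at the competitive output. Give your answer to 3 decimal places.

Market equilibrium (private): 29.371 + 0.450x = 72.461 - 4.033x → x_m = 9.6119.
Total external benefit = MEB × x_m = 13.710 × 9.6119 = 131.7791.

$131.779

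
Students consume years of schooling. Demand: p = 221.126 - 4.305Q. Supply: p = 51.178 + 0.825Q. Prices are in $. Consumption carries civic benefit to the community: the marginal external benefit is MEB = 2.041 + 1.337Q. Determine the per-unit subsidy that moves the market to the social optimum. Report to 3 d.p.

subsidy = $62.666 per unit

Social marginal benefit = demand + MEB = 223.167 - 2.968Q.
Set SMB = MC: 223.167 - 2.968Q = 51.178 + 0.825Q → Q* = 45.3438.
The Pigouvian subsidy equals MEB at Q*: 2.041 + 1.337×45.3438 = 62.6657.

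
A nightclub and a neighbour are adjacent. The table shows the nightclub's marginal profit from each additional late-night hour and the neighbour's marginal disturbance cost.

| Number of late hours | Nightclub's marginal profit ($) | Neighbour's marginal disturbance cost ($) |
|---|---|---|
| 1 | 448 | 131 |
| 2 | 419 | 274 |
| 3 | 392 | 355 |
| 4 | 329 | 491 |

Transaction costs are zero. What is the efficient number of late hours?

3

Bargaining reaches the level where marginal profit last exceeds marginal disturbance cost.
That holds through level 3 (392 ≥ 355) but not at 4 (329 < 491).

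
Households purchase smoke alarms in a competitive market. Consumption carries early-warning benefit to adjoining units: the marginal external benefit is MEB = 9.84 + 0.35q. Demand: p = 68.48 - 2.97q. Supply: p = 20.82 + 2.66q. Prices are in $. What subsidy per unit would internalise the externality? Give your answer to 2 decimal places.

subsidy = $13.65 per unit

Social marginal benefit = demand + MEB = 78.32 - 2.62q.
Set SMB = MC: 78.32 - 2.62q = 20.82 + 2.66q → q* = 10.8902.
The Pigouvian subsidy equals MEB at q*: 9.84 + 0.35×10.8902 = 13.6516.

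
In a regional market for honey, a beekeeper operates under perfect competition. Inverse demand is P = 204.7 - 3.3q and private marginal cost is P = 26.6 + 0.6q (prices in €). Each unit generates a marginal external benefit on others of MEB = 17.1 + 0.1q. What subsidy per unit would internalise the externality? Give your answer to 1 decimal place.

subsidy = €22.2 per unit

Social marginal cost = private MC − MEB = 9.5 + 0.5q.
Set SMC = demand: 9.5 + 0.5q = 204.7 - 3.3q → q* = 51.3684.
The Pigouvian subsidy equals MEB at q*: 17.1 + 0.1×51.3684 = 22.2368.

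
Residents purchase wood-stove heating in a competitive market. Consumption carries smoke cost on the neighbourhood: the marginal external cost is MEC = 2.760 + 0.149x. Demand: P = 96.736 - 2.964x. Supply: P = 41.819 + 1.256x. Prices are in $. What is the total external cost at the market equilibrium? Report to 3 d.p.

$48.534

Market equilibrium (private): 41.819 + 1.256x = 96.736 - 2.964x → x_m = 13.0135.
Total external cost = ∫₀^{x_m} (2.760 + 0.149x) dx = 2.760×13.0135 + ½×0.149×13.0135² = 48.5339.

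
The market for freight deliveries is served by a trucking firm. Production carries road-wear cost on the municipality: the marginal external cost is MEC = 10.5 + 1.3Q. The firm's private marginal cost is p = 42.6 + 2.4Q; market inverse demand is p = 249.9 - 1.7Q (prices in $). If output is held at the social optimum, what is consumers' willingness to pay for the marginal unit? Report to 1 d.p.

P = $187.9

Social marginal cost = private MC + MEC = 53.1 + 3.7Q.
Set SMC = demand: 53.1 + 3.7Q = 249.9 - 1.7Q → Q* = 36.4444.
Consumer price on the demand curve at Q*: 249.9 − 1.7×36.4444 = 187.9445.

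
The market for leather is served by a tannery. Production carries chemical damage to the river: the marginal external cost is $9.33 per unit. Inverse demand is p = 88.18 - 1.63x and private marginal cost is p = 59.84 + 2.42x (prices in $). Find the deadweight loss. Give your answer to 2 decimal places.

DWL = $10.75

Market equilibrium (private): 59.84 + 2.42x = 88.18 - 1.63x → x_m = 6.9975.
Social marginal cost = private MC + MEC = 69.17 + 2.42x.
Set SMC = demand: 69.17 + 2.42x = 88.18 - 1.63x → x* = 4.6938.
Between x* and x_m the wedge SMC − demand runs linearly from 0 to MEC(x_m), so the loss is a triangle.
DWL = ½ × 2.3037 × 9.3300 = 10.7468.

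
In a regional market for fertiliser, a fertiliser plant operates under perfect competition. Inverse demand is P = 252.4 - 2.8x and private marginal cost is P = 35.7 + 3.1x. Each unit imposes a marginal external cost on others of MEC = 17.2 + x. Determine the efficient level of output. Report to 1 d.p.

x* = 28.9

Social marginal cost = private MC + MEC = 52.9 + 4.1x.
Set SMC = demand: 52.9 + 4.1x = 252.4 - 2.8x → x* = 28.9130.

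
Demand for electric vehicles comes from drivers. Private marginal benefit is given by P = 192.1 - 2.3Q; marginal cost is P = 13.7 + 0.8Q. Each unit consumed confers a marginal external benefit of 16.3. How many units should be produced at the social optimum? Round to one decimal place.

Q* = 62.8

Social marginal benefit = demand + MEB = 208.4 - 2.3Q.
Set SMB = MC: 208.4 - 2.3Q = 13.7 + 0.8Q → Q* = 62.8065.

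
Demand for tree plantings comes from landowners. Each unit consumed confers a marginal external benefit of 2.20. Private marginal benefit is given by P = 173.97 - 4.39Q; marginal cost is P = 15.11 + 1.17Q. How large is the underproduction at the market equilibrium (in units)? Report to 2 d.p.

0.40 units

Market equilibrium (private): 15.11 + 1.17Q = 173.97 - 4.39Q → Q_m = 28.5719.
Social marginal benefit = demand + MEB = 176.17 - 4.39Q.
Set SMB = MC: 176.17 - 4.39Q = 15.11 + 1.17Q → Q* = 28.9676.
Gap = |28.5719 − 28.9676| = 0.3957.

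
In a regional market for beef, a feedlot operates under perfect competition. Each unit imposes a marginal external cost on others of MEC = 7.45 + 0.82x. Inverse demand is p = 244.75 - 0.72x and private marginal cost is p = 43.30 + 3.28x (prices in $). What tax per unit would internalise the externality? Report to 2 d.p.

Social marginal cost = private MC + MEC = 50.75 + 4.10x.
Set SMC = demand: 50.75 + 4.10x = 244.75 - 0.72x → x* = 40.2490.
The Pigouvian tax equals MEC at x*: 7.45 + 0.82×40.2490 = 40.4542.

tax = $40.45 per unit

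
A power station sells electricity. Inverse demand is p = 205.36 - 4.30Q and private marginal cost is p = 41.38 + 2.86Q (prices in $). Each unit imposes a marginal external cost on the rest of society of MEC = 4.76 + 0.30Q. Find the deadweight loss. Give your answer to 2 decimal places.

DWL = $9.07

Market equilibrium (private): 41.38 + 2.86Q = 205.36 - 4.30Q → Q_m = 22.9022.
Social marginal cost = private MC + MEC = 46.14 + 3.16Q.
Set SMC = demand: 46.14 + 3.16Q = 205.36 - 4.30Q → Q* = 21.3432.
Height of the DWL triangle at Q_m is SMC(Q_m) − demand(Q_m) = MEC(Q_m) = 11.6307.
DWL = ½ × 1.5590 × 11.6307 = 9.0661.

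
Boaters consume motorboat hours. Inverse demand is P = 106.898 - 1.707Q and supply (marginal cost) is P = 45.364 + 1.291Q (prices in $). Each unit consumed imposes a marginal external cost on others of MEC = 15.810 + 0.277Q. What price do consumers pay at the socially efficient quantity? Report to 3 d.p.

P = $83.066

Social marginal benefit = demand − MEC = 91.088 - 1.984Q.
Set SMB = MC: 91.088 - 1.984Q = 45.364 + 1.291Q → Q* = 13.9615.
Consumer price on the demand curve at Q*: 106.898 − 1.707×13.9615 = 83.0657.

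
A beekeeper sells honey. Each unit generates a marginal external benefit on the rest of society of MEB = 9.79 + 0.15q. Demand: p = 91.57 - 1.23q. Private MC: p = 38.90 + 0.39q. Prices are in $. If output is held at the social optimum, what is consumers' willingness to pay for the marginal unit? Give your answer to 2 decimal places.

Social marginal cost = private MC − MEB = 29.11 + 0.24q.
Set SMC = demand: 29.11 + 0.24q = 91.57 - 1.23q → q* = 42.4898.
Consumer price on the demand curve at q*: 91.57 − 1.23×42.4898 = 39.3075.

P = $39.31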